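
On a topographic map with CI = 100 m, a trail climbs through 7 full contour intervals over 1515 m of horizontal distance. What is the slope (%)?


elevation change = 7 * 100 = 700 m
slope = 700 / 1515 * 100 = 46.2%

46.2%


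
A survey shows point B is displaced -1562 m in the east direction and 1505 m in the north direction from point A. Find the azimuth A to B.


az = atan2(-1562, 1505) = -46.1 deg
adjusted to 0-360: 313.9 degrees

313.9 degrees


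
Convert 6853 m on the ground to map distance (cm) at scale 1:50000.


map_cm = 6853 * 100 / 50000 = 13.706 cm ≈ 13.71 cm

13.71 cm


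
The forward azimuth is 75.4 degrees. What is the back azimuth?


back azimuth = (75.4 + 180) mod 360 = 255.4 degrees

255.4 degrees


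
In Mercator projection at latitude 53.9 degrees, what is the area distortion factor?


area_distortion = 1/cos^2(53.9) = 2.881

2.881


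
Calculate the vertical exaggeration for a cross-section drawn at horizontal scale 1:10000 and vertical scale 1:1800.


VE = horizontal_scale / vertical_scale = 10000 / 1800 ≈ 5.6

5.6x


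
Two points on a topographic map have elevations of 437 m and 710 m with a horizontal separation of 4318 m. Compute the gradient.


gradient = (710 - 437) / 4318 = 273 / 4318 = 0.0632

0.0632


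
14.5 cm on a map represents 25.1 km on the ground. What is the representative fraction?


ground = 25.1 km = 2510000 cm; RF denominator = ground / map = 2510000 / 14.5 ≈ 173103; RF = 1:173103

1:173103


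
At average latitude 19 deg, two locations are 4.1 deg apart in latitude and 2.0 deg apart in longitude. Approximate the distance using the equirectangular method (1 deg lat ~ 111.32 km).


dlat_km = 4.1 * 111.32 = 456.412
dlon_km = 2.0 * 111.32 * cos(19) ≈ 210.51
dist = sqrt(456.412^2 + 210.51^2) ≈ 502.6 km

502.6 km


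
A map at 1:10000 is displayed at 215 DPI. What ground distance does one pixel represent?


pixel_cm = 2.54 / 215 ≈ 0.011814 cm
ground = pixel_cm * 10000 / 100 = 2.54 * 10000 / (215 * 100) = 25400 / 21500 ≈ 1.18 m

1.18 m


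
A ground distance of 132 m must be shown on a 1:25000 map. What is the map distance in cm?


map_cm = 132 * 100 / 25000 = 0.528 cm ≈ 0.53 cm

0.53 cm


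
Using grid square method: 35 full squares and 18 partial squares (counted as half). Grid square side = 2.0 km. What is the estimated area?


effective squares = 35 + 18 * 0.5 = 44.0
area = 44.0 * 4.0 = 176.0 km^2

176.0 km^2


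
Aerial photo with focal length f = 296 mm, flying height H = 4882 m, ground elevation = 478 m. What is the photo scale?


scale = f / (H - h) = 296 mm / 4404 m = 296 / 4404000 = 1:14878

1:14878


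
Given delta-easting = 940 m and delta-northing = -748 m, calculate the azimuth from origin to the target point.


az = atan2(940, -748) = 128.5 deg
adjusted to 0-360: 128.5 degrees

128.5 degrees


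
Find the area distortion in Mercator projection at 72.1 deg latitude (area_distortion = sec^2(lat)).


area_distortion = 1/cos^2(72.1) = 10.586

10.586


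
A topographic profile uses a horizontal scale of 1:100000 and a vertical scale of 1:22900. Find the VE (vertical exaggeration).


VE = horizontal_scale / vertical_scale = 100000 / 22900 ≈ 4.4

4.4x


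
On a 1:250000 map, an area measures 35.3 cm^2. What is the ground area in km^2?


ground_area = 35.3 * (250000/100)^2 = 220625000.0 m^2 = 220.625 km^2

220.625 km^2


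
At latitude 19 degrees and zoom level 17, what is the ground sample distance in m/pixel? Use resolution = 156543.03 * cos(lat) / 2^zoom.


res = 156543.03 * cos(19) / 2^17 = 156543.03 * 0.94551858 / 131072 = 1.13 m/pixel

1.13 m/pixel


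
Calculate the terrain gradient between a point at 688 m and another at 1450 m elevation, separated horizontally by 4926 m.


gradient = (1450 - 688) / 4926 = 762 / 4926 = 0.1547

0.1547


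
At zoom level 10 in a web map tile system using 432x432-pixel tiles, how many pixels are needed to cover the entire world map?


tiles per axis = 2^10 = 1024
total tiles = 1024^2 = 1048576
pixels per axis = 1024 * 432 = 442368
total pixels = 442368^2 = 195689447424

195689447424 pixels


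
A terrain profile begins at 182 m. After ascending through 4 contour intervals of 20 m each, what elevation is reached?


elevation = 182 + 4 * 20 = 262 m

262 m


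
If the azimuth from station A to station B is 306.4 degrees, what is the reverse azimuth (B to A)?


back azimuth = (306.4 + 180) mod 360 = 126.4 degrees

126.4 degrees


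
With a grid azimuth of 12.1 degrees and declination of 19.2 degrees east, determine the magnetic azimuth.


magnetic azimuth = grid azimuth - declination (east +ve)
mag_az = 12.1 - 19.2 = 352.9 degrees

352.9 degrees


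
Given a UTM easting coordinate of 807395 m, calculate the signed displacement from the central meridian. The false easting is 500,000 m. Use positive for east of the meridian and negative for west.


displacement = 807395 - 500000 = 307395 m

307395 m


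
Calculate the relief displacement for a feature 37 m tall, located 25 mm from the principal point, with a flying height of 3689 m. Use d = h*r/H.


d = h * r / H = 37 * 25 / 3689 = 0.25 mm

0.25 mm


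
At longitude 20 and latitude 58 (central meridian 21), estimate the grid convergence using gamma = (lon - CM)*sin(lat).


gamma = (20 - 21) * sin(58) = -1 * 0.848048 = -0.848 degrees

-0.848 degrees


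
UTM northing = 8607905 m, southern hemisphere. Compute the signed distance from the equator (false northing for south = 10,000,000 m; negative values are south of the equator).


For southern: actual = 8607905 - 10000000 = -1392095 m

-1392095 m


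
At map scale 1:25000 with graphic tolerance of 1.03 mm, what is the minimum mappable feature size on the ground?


ground = 1.03 mm * 25000 / 1000 = 25.75 m

25.75 m


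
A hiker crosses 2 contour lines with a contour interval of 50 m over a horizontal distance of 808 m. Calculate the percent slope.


elevation change = 2 * 50 = 100 m
slope = 100 / 808 * 100 = 12.4%

12.4%


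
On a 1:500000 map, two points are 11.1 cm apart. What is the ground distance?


ground = 11.1 cm * 500000 / 100 = 55500.0 m = 55.5 km

55.5 km


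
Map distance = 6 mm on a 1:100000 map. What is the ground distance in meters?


ground = 6 mm * 100000 / 1000 = 600.0 m

600.0 m


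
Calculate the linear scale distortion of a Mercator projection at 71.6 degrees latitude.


SF = 1 / cos(71.6) = 1 / 0.315649 = 3.168

3.168


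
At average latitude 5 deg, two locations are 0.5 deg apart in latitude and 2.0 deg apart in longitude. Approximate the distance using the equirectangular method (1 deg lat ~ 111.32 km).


dlat_km = 0.5 * 111.32 = 55.66
dlon_km = 2.0 * 111.32 * cos(5) ≈ 221.793
dist = sqrt(55.66^2 + 221.793^2) ≈ 228.7 km

228.7 km


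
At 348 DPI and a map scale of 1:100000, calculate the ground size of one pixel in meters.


pixel_cm = 2.54 / 348 ≈ 0.007299 cm
ground = pixel_cm * 100000 / 100 = 2.54 * 100000 / (348 * 100) = 254000 / 34800 ≈ 7.3 m

7.3 m


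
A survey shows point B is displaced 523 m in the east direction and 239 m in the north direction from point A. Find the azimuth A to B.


az = atan2(523, 239) = 65.4 deg
adjusted to 0-360: 65.4 degrees

65.4 degrees


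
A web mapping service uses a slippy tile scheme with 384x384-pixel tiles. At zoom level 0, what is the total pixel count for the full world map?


tiles per axis = 2^0 = 1
total tiles = 1^2 = 1
pixels per axis = 1 * 384 = 384
total pixels = 384^2 = 147456

147456 pixels


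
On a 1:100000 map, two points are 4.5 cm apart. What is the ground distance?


ground = 4.5 cm * 100000 / 100 = 4500.0 m = 4.5 km

4.5 km


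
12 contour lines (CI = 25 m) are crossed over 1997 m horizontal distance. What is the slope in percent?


elevation change = 12 * 25 = 300 m
slope = 300 / 1997 * 100 = 15.0%

15.0%


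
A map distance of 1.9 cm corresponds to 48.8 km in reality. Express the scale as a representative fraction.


ground = 48.8 km = 4880000 cm; RF denominator = ground / map = 4880000 / 1.9 ≈ 2568421; RF = 1:2568421

1:2568421


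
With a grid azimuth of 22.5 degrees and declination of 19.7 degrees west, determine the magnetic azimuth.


magnetic azimuth = grid azimuth - declination (east +ve)
mag_az = 22.5 - -19.7 = 42.2 degrees

42.2 degrees


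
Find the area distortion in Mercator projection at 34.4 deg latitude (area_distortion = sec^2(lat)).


area_distortion = 1/cos^2(34.4) = 1.469

1.469


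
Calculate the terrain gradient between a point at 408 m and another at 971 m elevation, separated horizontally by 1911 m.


gradient = (971 - 408) / 1911 = 563 / 1911 = 0.2946

0.2946


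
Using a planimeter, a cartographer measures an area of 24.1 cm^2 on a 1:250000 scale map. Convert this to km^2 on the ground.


ground_area = 24.1 * (250000/100)^2 = 150625000.0 m^2 = 150.625 km^2

150.625 km^2


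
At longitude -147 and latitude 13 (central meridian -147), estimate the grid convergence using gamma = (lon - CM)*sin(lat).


gamma = (-147 - -147) * sin(13) = 0 * 0.224951 = 0.0 degrees

0.0 degrees


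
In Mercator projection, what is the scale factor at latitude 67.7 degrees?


SF = 1 / cos(67.7) = 1 / 0.379456 = 2.635

2.635


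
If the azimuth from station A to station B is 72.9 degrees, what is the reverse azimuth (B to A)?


back azimuth = (72.9 + 180) mod 360 = 252.9 degrees

252.9 degrees


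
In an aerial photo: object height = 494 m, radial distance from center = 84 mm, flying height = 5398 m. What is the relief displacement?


d = h * r / H = 494 * 84 / 5398 = 7.69 mm

7.69 mm


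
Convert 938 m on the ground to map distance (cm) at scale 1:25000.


map_cm = 938 * 100 / 25000 = 3.752 cm ≈ 3.75 cm

3.75 cm


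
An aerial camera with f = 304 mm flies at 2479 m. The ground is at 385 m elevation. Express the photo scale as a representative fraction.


scale = f / (H - h) = 304 mm / 2094 m = 304 / 2094000 = 1:6888

1:6888


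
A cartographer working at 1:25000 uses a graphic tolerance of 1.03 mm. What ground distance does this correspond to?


ground = 1.03 mm * 25000 / 1000 = 25.75 m

25.75 m


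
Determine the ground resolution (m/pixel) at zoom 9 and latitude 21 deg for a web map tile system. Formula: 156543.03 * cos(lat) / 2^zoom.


res = 156543.03 * cos(21) / 2^9 = 156543.03 * 0.93358043 / 512 = 285.44 m/pixel

285.44 m/pixel


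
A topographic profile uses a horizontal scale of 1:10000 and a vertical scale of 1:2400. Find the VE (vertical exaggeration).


VE = horizontal_scale / vertical_scale = 10000 / 2400 ≈ 4.2

4.2x


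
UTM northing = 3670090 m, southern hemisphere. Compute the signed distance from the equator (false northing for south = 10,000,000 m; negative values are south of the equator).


For southern: actual = 3670090 - 10000000 = -6329910 m

-6329910 m


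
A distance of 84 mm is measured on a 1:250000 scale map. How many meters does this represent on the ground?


ground = 84 mm * 250000 / 1000 = 21000.0 m

21000.0 m


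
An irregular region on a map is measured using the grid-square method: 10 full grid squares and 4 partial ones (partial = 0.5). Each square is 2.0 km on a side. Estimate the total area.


effective squares = 10 + 4 * 0.5 = 12.0
area = 12.0 * 4.0 = 48.0 km^2

48.0 km^2


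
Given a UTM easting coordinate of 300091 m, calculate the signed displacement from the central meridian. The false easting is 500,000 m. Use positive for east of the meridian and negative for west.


displacement = 300091 - 500000 = -199909 m

-199909 m


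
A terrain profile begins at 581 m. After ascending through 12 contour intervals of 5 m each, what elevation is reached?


elevation = 581 + 12 * 5 = 641 m

641 m


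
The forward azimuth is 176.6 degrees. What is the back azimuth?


back azimuth = (176.6 + 180) mod 360 = 356.6 degrees

356.6 degrees


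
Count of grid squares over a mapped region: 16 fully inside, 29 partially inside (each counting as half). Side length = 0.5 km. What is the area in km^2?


effective squares = 16 + 29 * 0.5 = 30.5
area = 30.5 * 0.25 = 7.625 km^2

7.625 km^2


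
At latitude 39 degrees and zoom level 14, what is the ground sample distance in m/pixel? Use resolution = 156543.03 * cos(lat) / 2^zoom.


res = 156543.03 * cos(39) / 2^14 = 156543.03 * 0.77714596 / 16384 = 7.43 m/pixel

7.43 m/pixel


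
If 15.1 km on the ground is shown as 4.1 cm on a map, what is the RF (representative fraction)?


ground = 15.1 km = 1510000 cm; RF denominator = ground / map = 1510000 / 4.1 ≈ 368293; RF = 1:368293

1:368293


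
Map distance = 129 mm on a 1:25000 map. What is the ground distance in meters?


ground = 129 mm * 25000 / 1000 = 3225.0 m

3225.0 m


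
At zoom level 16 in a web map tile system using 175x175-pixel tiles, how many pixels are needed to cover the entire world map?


tiles per axis = 2^16 = 65536
total tiles = 65536^2 = 4294967296
pixels per axis = 65536 * 175 = 11468800
total pixels = 11468800^2 = 131533373440000

131533373440000 pixels


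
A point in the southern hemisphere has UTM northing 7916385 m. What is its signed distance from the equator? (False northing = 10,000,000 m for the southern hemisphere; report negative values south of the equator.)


For southern: actual = 7916385 - 10000000 = -2083615 m

-2083615 m


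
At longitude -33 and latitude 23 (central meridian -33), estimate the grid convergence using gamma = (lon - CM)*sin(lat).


gamma = (-33 - -33) * sin(23) = 0 * 0.390731 = 0.0 degrees

0.0 degrees


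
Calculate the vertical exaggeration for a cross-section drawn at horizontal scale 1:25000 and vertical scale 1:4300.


VE = horizontal_scale / vertical_scale = 25000 / 4300 ≈ 5.8

5.8x


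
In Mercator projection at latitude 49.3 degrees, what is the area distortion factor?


area_distortion = 1/cos^2(49.3) = 2.352

2.352


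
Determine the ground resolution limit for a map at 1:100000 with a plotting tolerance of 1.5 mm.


ground = 1.5 mm * 100000 / 1000 = 150.0 m

150.0 m


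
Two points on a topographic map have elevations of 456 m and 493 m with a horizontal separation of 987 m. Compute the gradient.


gradient = (493 - 456) / 987 = 37 / 987 = 0.0375

0.0375


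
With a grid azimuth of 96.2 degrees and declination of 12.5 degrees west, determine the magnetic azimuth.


magnetic azimuth = grid azimuth - declination (east +ve)
mag_az = 96.2 - -12.5 = 108.7 degrees

108.7 degrees


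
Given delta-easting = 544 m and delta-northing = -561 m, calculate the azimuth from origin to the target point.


az = atan2(544, -561) = 135.9 deg
adjusted to 0-360: 135.9 degrees

135.9 degrees


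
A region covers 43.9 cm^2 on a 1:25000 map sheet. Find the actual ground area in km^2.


ground_area = 43.9 * (25000/100)^2 = 2743750.0 m^2 = 2.74375 km^2 ≈ 2.744 km^2

2.744 km^2


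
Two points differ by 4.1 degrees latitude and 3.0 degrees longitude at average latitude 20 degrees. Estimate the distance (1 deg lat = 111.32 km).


dlat_km = 4.1 * 111.32 = 456.412
dlon_km = 3.0 * 111.32 * cos(20) ≈ 313.82
dist = sqrt(456.412^2 + 313.82^2) ≈ 553.9 km

553.9 km


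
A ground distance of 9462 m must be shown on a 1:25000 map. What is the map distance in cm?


map_cm = 9462 * 100 / 25000 = 37.848 cm ≈ 37.85 cm

37.85 cm


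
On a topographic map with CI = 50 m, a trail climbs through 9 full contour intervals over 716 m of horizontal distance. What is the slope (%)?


elevation change = 9 * 50 = 450 m
slope = 450 / 716 * 100 = 62.8%

62.8%


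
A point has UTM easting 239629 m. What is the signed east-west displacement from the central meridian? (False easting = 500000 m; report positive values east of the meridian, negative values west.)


displacement = 239629 - 500000 = -260371 m

-260371 m


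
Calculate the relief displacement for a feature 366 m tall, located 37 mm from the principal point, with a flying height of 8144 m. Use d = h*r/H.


d = h * r / H = 366 * 37 / 8144 = 1.66 mm

1.66 mm


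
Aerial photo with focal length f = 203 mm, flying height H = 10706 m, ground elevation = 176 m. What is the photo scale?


scale = f / (H - h) = 203 mm / 10530 m = 203 / 10530000 = 1:51872

1:51872


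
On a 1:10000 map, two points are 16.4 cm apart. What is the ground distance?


ground = 16.4 cm * 10000 / 100 = 1640.0 m = 1.64 km

1.64 km


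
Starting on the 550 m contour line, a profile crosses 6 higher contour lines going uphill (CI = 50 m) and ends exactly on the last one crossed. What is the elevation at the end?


elevation = 550 + 6 * 50 = 850 m

850 m


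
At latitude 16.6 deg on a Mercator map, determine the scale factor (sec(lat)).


SF = 1 / cos(16.6) = 1 / 0.958323 = 1.043

1.043


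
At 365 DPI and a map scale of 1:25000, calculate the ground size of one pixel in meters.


pixel_cm = 2.54 / 365 ≈ 0.006959 cm
ground = pixel_cm * 25000 / 100 = 2.54 * 25000 / (365 * 100) = 63500 / 36500 ≈ 1.74 m

1.74 m


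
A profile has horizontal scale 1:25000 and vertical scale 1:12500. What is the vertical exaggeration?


VE = horizontal_scale / vertical_scale = 25000 / 12500 = 2.0

2.0x


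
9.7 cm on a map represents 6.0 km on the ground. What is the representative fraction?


ground = 6.0 km = 600000 cm; RF denominator = ground / map = 600000 / 9.7 ≈ 61856; RF = 1:61856

1:61856


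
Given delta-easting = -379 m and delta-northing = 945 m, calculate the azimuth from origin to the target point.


az = atan2(-379, 945) = -21.9 deg
adjusted to 0-360: 338.1 degrees

338.1 degrees


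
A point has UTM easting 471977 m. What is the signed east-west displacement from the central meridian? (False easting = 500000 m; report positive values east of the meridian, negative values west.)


displacement = 471977 - 500000 = -28023 m

-28023 m


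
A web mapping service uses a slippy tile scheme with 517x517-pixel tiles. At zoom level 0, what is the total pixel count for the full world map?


tiles per axis = 2^0 = 1
total tiles = 1^2 = 1
pixels per axis = 1 * 517 = 517
total pixels = 517^2 = 267289

267289 pixels


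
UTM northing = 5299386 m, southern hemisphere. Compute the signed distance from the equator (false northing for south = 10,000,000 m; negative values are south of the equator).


For southern: actual = 5299386 - 10000000 = -4700614 m

-4700614 m


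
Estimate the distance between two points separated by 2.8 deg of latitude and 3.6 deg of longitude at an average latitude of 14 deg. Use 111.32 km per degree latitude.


dlat_km = 2.8 * 111.32 = 311.696
dlon_km = 3.6 * 111.32 * cos(14) ≈ 388.848
dist = sqrt(311.696^2 + 388.848^2) ≈ 498.4 km

498.4 km


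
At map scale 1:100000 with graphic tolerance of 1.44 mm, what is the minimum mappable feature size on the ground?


ground = 1.44 mm * 100000 / 1000 = 144.0 m

144.0 m


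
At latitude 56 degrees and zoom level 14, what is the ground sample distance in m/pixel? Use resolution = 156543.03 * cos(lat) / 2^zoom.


res = 156543.03 * cos(56) / 2^14 = 156543.03 * 0.5591929 / 16384 = 5.34 m/pixel

5.34 m/pixel


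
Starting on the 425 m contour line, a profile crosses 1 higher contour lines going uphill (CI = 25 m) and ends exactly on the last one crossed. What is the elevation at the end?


elevation = 425 + 1 * 25 = 450 m

450 m


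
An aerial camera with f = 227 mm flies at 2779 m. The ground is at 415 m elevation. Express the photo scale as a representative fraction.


scale = f / (H - h) = 227 mm / 2364 m = 227 / 2364000 = 1:10414

1:10414


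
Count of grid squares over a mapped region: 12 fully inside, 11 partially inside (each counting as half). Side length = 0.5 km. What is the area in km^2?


effective squares = 12 + 11 * 0.5 = 17.5
area = 17.5 * 0.25 = 4.375 km^2

4.375 km^2


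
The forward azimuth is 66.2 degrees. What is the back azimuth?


back azimuth = (66.2 + 180) mod 360 = 246.2 degrees

246.2 degrees


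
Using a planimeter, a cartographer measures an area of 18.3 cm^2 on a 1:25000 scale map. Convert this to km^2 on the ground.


ground_area = 18.3 * (25000/100)^2 = 1143750.0 m^2 = 1.14375 km^2 ≈ 1.144 km^2

1.144 km^2


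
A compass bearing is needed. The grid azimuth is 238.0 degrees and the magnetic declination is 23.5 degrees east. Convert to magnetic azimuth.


magnetic azimuth = grid azimuth - declination (east +ve)
mag_az = 238.0 - 23.5 = 214.5 degrees

214.5 degrees


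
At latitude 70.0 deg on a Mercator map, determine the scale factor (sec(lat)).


SF = 1 / cos(70.0) = 1 / 0.34202 = 2.924

2.924


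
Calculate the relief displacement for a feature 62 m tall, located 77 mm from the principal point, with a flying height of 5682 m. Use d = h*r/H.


d = h * r / H = 62 * 77 / 5682 = 0.84 mm

0.84 mm


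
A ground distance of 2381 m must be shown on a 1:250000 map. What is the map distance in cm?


map_cm = 2381 * 100 / 250000 = 0.9524 cm ≈ 0.95 cm

0.95 cm


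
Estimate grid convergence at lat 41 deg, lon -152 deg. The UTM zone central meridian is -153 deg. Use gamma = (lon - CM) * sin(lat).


gamma = (-152 - -153) * sin(41) = 1 * 0.656059 = 0.656 degrees

0.656 degrees


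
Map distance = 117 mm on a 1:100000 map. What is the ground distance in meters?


ground = 117 mm * 100000 / 1000 = 11700.0 m

11700.0 m


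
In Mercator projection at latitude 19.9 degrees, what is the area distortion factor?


area_distortion = 1/cos^2(19.9) = 1.131

1.131


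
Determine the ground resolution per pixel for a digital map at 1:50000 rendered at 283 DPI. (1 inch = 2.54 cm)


pixel_cm = 2.54 / 283 ≈ 0.008975 cm
ground = pixel_cm * 50000 / 100 = 2.54 * 50000 / (283 * 100) = 127000 / 28300 ≈ 4.49 m

4.49 m


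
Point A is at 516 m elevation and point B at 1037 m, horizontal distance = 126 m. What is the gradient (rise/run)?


gradient = (1037 - 516) / 126 = 521 / 126 = 4.1349

4.1349


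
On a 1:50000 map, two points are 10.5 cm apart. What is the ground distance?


ground = 10.5 cm * 50000 / 100 = 5250.0 m = 5.25 km

5.25 km


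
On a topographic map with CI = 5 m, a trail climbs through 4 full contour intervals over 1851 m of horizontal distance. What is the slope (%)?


elevation change = 4 * 5 = 20 m
slope = 20 / 1851 * 100 = 1.1%

1.1%


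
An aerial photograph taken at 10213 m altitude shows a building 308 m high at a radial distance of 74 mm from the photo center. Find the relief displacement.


d = h * r / H = 308 * 74 / 10213 = 2.23 mm

2.23 mm


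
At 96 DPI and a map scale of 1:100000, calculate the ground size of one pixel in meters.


pixel_cm = 2.54 / 96 ≈ 0.026458 cm
ground = pixel_cm * 100000 / 100 = 2.54 * 100000 / (96 * 100) = 254000 / 9600 ≈ 26.46 m

26.46 m


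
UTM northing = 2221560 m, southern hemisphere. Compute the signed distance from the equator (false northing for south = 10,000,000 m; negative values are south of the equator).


For southern: actual = 2221560 - 10000000 = -7778440 m

-7778440 m


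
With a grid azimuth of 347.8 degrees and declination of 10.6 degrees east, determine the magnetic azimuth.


magnetic azimuth = grid azimuth - declination (east +ve)
mag_az = 347.8 - 10.6 = 337.2 degrees

337.2 degrees


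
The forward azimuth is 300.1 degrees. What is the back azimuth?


back azimuth = (300.1 + 180) mod 360 = 120.1 degrees

120.1 degrees


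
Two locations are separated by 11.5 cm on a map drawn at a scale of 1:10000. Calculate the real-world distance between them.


ground = 11.5 cm * 10000 / 100 = 1150.0 m = 1.15 km

1.15 km


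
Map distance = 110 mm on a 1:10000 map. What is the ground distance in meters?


ground = 110 mm * 10000 / 1000 = 1100.0 m

1100.0 m


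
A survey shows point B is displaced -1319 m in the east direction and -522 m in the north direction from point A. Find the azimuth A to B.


az = atan2(-1319, -522) = -111.6 deg
adjusted to 0-360: 248.4 degrees

248.4 degrees


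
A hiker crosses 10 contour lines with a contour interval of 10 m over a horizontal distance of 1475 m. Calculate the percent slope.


elevation change = 10 * 10 = 100 m
slope = 100 / 1475 * 100 = 6.8%

6.8%


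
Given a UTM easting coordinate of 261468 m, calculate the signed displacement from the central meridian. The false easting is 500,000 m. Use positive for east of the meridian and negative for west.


displacement = 261468 - 500000 = -238532 m

-238532 m


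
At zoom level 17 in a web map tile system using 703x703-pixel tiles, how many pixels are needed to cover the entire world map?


tiles per axis = 2^17 = 131072
total tiles = 131072^2 = 17179869184
pixels per axis = 131072 * 703 = 92143616
total pixels = 92143616^2 = 8490445969555456

8490445969555456 pixels


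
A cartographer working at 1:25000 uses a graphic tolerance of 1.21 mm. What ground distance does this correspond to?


ground = 1.21 mm * 25000 / 1000 = 30.25 m

30.25 m


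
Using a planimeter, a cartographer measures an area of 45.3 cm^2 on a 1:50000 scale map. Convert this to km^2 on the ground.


ground_area = 45.3 * (50000/100)^2 = 11325000.0 m^2 = 11.325 km^2

11.325 km^2


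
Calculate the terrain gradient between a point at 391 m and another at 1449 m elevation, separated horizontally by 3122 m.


gradient = (1449 - 391) / 3122 = 1058 / 3122 = 0.3389

0.3389


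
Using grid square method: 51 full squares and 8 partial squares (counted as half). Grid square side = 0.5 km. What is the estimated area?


effective squares = 51 + 8 * 0.5 = 55.0
area = 55.0 * 0.25 = 13.75 km^2

13.75 km^2


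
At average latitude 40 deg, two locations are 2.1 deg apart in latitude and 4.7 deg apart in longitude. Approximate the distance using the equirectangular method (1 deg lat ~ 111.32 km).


dlat_km = 2.1 * 111.32 = 233.772
dlon_km = 4.7 * 111.32 * cos(40) ≈ 400.798
dist = sqrt(233.772^2 + 400.798^2) ≈ 464.0 km

464.0 km


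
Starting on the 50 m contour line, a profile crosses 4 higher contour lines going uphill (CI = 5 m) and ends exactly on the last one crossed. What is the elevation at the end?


elevation = 50 + 4 * 5 = 70 m

70 m


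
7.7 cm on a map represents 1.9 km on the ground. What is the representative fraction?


ground = 1.9 km = 190000 cm; RF denominator = ground / map = 190000 / 7.7 ≈ 24675; RF = 1:24675

1:24675


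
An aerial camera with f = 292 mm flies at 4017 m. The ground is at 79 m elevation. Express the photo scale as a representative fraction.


scale = f / (H - h) = 292 mm / 3938 m = 292 / 3938000 = 1:13486

1:13486


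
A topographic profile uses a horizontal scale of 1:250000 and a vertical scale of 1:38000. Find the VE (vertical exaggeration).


VE = horizontal_scale / vertical_scale = 250000 / 38000 ≈ 6.6

6.6x


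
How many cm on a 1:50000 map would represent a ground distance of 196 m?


map_cm = 196 * 100 / 50000 = 0.392 cm ≈ 0.39 cm

0.39 cm


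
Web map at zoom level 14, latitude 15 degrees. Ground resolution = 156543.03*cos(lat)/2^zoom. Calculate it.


res = 156543.03 * cos(15) / 2^14 = 156543.03 * 0.96592583 / 16384 = 9.23 m/pixel

9.23 m/pixel


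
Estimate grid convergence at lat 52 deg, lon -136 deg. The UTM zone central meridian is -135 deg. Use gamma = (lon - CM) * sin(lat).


gamma = (-136 - -135) * sin(52) = -1 * 0.788011 = -0.788 degrees

-0.788 degrees


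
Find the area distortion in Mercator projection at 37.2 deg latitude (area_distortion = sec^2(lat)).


area_distortion = 1/cos^2(37.2) = 1.576

1.576


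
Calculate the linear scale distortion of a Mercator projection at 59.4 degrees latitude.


SF = 1 / cos(59.4) = 1 / 0.509041 = 1.964

1.964


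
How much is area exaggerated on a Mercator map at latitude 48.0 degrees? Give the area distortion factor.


area_distortion = 1/cos^2(48.0) = 2.233

2.233


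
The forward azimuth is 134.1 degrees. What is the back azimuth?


back azimuth = (134.1 + 180) mod 360 = 314.1 degrees

314.1 degrees


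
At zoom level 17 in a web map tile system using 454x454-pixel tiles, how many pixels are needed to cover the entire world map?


tiles per axis = 2^17 = 131072
total tiles = 131072^2 = 17179869184
pixels per axis = 131072 * 454 = 59506688
total pixels = 59506688^2 = 3541045916729344

3541045916729344 pixels


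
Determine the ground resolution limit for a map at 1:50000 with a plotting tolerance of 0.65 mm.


ground = 0.65 mm * 50000 / 1000 = 32.5 m

32.5 m


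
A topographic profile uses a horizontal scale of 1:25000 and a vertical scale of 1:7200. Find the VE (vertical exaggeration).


VE = horizontal_scale / vertical_scale = 25000 / 7200 ≈ 3.5

3.5x


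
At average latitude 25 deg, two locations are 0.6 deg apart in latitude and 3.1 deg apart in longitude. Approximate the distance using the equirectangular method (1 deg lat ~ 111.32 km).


dlat_km = 0.6 * 111.32 = 66.792
dlon_km = 3.1 * 111.32 * cos(25) ≈ 312.76
dist = sqrt(66.792^2 + 312.76^2) ≈ 319.8 km

319.8 km


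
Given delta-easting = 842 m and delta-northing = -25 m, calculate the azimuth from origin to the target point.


az = atan2(842, -25) = 91.7 deg
adjusted to 0-360: 91.7 degrees

91.7 degrees


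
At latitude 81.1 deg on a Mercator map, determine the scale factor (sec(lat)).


SF = 1 / cos(81.1) = 1 / 0.15471 = 6.464

6.464


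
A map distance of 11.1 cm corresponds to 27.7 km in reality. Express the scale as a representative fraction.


ground = 27.7 km = 2770000 cm; RF denominator = ground / map = 2770000 / 11.1 ≈ 249550; RF = 1:249550

1:249550


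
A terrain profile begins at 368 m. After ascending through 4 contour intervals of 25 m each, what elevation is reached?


elevation = 368 + 4 * 25 = 468 m

468 m


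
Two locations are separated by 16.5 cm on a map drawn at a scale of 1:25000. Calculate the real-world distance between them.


ground = 16.5 cm * 25000 / 100 = 4125.0 m = 4.125 km

4.125 km


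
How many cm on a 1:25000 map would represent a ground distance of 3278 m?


map_cm = 3278 * 100 / 25000 = 13.112 cm ≈ 13.11 cm

13.11 cm


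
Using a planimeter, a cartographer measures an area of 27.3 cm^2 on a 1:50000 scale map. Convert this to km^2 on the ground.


ground_area = 27.3 * (50000/100)^2 = 6825000.0 m^2 = 6.825 km^2

6.825 km^2


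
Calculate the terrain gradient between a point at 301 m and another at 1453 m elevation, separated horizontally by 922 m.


gradient = (1453 - 301) / 922 = 1152 / 922 = 1.2495

1.2495


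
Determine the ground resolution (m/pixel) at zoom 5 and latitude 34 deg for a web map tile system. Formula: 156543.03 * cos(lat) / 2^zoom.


res = 156543.03 * cos(34) / 2^5 = 156543.03 * 0.82903757 / 32 = 4055.63 m/pixel

4055.63 m/pixel


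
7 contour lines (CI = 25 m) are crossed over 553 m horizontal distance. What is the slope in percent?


elevation change = 7 * 25 = 175 m
slope = 175 / 553 * 100 = 31.6%

31.6%


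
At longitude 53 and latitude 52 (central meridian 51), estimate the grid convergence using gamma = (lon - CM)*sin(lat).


gamma = (53 - 51) * sin(52) = 2 * 0.788011 = 1.576 degrees

1.576 degrees


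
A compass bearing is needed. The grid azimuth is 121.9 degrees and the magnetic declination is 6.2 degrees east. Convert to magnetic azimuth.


magnetic azimuth = grid azimuth - declination (east +ve)
mag_az = 121.9 - 6.2 = 115.7 degrees

115.7 degrees


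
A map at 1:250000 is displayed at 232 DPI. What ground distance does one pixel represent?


pixel_cm = 2.54 / 232 ≈ 0.010948 cm
ground = pixel_cm * 250000 / 100 = 2.54 * 250000 / (232 * 100) = 635000 / 23200 ≈ 27.37 m

27.37 m


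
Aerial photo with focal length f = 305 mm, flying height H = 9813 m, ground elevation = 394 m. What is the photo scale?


scale = f / (H - h) = 305 mm / 9419 m = 305 / 9419000 = 1:30882

1:30882


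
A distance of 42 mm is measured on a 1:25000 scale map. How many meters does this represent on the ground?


ground = 42 mm * 25000 / 1000 = 1050.0 m

1050.0 m


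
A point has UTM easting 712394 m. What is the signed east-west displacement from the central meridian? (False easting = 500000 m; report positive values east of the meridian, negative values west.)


displacement = 712394 - 500000 = 212394 m

212394 m


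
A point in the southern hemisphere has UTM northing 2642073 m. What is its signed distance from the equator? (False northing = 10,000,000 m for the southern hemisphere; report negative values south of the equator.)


For southern: actual = 2642073 - 10000000 = -7357927 m

-7357927 m


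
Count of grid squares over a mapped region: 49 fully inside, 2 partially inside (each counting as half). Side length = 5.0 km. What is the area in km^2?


effective squares = 49 + 2 * 0.5 = 50.0
area = 50.0 * 25.0 = 1250.0 km^2

1250.0 km^2


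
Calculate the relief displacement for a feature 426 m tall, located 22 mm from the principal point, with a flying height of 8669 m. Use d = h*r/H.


d = h * r / H = 426 * 22 / 8669 = 1.08 mm

1.08 mm


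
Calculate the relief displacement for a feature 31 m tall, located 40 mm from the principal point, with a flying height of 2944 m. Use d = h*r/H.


d = h * r / H = 31 * 40 / 2944 = 0.42 mm

0.42 mm


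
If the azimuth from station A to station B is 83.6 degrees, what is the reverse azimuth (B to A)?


back azimuth = (83.6 + 180) mod 360 = 263.6 degrees

263.6 degrees


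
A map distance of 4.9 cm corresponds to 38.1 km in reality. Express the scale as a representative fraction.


ground = 38.1 km = 3810000 cm; RF denominator = ground / map = 3810000 / 4.9 ≈ 777551; RF = 1:777551

1:777551


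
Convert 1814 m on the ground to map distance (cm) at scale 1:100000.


map_cm = 1814 * 100 / 100000 = 1.814 cm ≈ 1.81 cm

1.81 cm


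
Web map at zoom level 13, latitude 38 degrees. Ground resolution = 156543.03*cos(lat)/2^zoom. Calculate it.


res = 156543.03 * cos(38) / 2^13 = 156543.03 * 0.78801075 / 8192 = 15.06 m/pixel

15.06 m/pixel


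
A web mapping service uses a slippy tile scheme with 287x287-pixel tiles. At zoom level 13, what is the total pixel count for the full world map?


tiles per axis = 2^13 = 8192
total tiles = 8192^2 = 67108864
pixels per axis = 8192 * 287 = 2351104
total pixels = 2351104^2 = 5527690018816

5527690018816 pixels


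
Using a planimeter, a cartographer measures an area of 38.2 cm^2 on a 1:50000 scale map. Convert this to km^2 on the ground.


ground_area = 38.2 * (50000/100)^2 = 9550000.0 m^2 = 9.55 km^2

9.55 km^2


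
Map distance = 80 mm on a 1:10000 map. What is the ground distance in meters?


ground = 80 mm * 10000 / 1000 = 800.0 m

800.0 m


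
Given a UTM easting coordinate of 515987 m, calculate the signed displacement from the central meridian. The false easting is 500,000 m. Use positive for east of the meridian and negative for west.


displacement = 515987 - 500000 = 15987 m

15987 m


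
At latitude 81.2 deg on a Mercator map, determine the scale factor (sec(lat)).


SF = 1 / cos(81.2) = 1 / 0.152986 = 6.537

6.537


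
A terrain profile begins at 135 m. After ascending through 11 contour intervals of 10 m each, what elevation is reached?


elevation = 135 + 11 * 10 = 245 m

245 m


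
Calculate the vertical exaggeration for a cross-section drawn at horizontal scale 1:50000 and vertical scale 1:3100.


VE = horizontal_scale / vertical_scale = 50000 / 3100 ≈ 16.1

16.1x


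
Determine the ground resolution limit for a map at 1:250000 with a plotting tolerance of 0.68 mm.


ground = 0.68 mm * 250000 / 1000 = 170.0 m

170.0 m


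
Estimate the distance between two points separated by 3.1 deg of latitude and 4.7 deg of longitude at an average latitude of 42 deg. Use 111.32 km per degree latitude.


dlat_km = 3.1 * 111.32 = 345.092
dlon_km = 4.7 * 111.32 * cos(42) ≈ 388.816
dist = sqrt(345.092^2 + 388.816^2) ≈ 519.9 km

519.9 km


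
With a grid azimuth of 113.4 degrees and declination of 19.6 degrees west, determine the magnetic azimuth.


magnetic azimuth = grid azimuth - declination (east +ve)
mag_az = 113.4 - -19.6 = 133.0 degrees

133.0 degrees


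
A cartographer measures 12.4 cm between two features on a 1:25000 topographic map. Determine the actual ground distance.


ground = 12.4 cm * 25000 / 100 = 3100.0 m = 3.1 km

3.1 km


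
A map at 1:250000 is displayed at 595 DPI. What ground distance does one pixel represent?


pixel_cm = 2.54 / 595 ≈ 0.004269 cm
ground = pixel_cm * 250000 / 100 = 2.54 * 250000 / (595 * 100) = 635000 / 59500 ≈ 10.67 m

10.67 m


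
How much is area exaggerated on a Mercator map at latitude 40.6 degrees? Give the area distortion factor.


area_distortion = 1/cos^2(40.6) = 1.735

1.735


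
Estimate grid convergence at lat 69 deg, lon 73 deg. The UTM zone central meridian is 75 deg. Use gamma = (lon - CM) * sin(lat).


gamma = (73 - 75) * sin(69) = -2 * 0.93358 = -1.867 degrees

-1.867 degrees


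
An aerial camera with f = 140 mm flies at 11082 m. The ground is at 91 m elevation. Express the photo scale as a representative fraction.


scale = f / (H - h) = 140 mm / 10991 m = 140 / 10991000 = 1:78507

1:78507


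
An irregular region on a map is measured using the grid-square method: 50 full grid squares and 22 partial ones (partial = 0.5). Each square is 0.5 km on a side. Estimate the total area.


effective squares = 50 + 22 * 0.5 = 61.0
area = 61.0 * 0.25 = 15.25 km^2

15.25 km^2


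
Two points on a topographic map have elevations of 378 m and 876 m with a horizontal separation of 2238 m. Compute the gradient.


gradient = (876 - 378) / 2238 = 498 / 2238 = 0.2225

0.2225


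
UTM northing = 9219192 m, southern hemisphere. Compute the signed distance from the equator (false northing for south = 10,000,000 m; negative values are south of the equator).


For southern: actual = 9219192 - 10000000 = -780808 m

-780808 m


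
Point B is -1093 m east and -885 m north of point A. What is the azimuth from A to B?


az = atan2(-1093, -885) = -129.0 deg
adjusted to 0-360: 231.0 degrees

231.0 degrees


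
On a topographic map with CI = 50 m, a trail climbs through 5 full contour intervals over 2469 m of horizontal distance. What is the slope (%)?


elevation change = 5 * 50 = 250 m
slope = 250 / 2469 * 100 = 10.1%

10.1%


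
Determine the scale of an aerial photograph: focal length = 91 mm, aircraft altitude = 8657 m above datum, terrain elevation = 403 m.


scale = f / (H - h) = 91 mm / 8254 m = 91 / 8254000 = 1:90703

1:90703


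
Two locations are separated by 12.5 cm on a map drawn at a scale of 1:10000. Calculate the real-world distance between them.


ground = 12.5 cm * 10000 / 100 = 1250.0 m = 1.25 km

1.25 km


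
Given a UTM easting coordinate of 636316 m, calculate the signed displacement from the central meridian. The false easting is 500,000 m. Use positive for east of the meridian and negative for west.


displacement = 636316 - 500000 = 136316 m

136316 m


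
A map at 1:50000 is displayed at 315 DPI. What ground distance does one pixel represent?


pixel_cm = 2.54 / 315 ≈ 0.008063 cm
ground = pixel_cm * 50000 / 100 = 2.54 * 50000 / (315 * 100) = 127000 / 31500 ≈ 4.03 m

4.03 m


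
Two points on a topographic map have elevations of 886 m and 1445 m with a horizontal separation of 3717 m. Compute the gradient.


gradient = (1445 - 886) / 3717 = 559 / 3717 = 0.1504

0.1504
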